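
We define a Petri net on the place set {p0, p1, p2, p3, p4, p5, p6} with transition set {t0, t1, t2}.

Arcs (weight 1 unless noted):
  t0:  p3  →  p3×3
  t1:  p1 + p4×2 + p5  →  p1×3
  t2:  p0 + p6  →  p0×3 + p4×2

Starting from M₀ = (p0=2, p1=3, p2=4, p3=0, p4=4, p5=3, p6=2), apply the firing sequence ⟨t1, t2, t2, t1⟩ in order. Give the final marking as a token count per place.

step 1: fire t1:  (p0=2, p1=3, p2=4, p3=0, p4=4, p5=3, p6=2) → (p0=2, p1=5, p2=4, p3=0, p4=2, p5=2, p6=2)
step 2: fire t2:  (p0=2, p1=5, p2=4, p3=0, p4=2, p5=2, p6=2) → (p0=4, p1=5, p2=4, p3=0, p4=4, p5=2, p6=1)
step 3: fire t2:  (p0=4, p1=5, p2=4, p3=0, p4=4, p5=2, p6=1) → (p0=6, p1=5, p2=4, p3=0, p4=6, p5=2, p6=0)
step 4: fire t1:  (p0=6, p1=5, p2=4, p3=0, p4=6, p5=2, p6=0) → (p0=6, p1=7, p2=4, p3=0, p4=4, p5=1, p6=0)

(p0=6, p1=7, p2=4, p3=0, p4=4, p5=1, p6=0)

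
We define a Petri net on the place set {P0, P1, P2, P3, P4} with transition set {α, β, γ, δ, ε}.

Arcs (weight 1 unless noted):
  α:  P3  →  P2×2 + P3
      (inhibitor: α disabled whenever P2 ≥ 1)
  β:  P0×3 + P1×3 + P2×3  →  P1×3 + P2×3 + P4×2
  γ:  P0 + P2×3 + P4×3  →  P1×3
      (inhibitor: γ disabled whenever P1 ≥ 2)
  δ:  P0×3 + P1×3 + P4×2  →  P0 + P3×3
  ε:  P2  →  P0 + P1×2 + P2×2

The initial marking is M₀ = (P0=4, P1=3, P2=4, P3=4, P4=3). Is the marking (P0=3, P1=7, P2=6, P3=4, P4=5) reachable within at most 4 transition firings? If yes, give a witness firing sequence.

YES — reachable via ⟨β, ε, ε⟩ (3 firings)

step 1: fire β:  (P0=4, P1=3, P2=4, P3=4, P4=3) → (P0=1, P1=3, P2=4, P3=4, P4=5)
step 2: fire ε:  (P0=1, P1=3, P2=4, P3=4, P4=5) → (P0=2, P1=5, P2=5, P3=4, P4=5)
step 3: fire ε:  (P0=2, P1=5, P2=5, P3=4, P4=5) → (P0=3, P1=7, P2=6, P3=4, P4=5)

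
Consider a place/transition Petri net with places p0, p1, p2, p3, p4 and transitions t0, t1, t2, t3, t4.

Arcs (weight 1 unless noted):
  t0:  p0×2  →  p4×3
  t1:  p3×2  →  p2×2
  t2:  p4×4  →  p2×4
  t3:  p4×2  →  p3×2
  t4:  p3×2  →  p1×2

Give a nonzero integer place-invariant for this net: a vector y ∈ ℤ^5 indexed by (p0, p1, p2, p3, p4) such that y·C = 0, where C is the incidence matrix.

y = (p0:3, p1:2, p2:2, p3:2, p4:2)

Incidence matrix C (rows=places, cols=transitions):
       t0   t1   t2   t3   t4
   p0  -2    0    0    0    0
   p1   0    0    0    0    2
   p2   0    2    4    0    0
   p3   0   -2    0    2   -2
   p4   3    0   -4   -2    0

Candidate y = [3, 2, 2, 2, 2]; check y·C column-wise:
  col t0: 3·-2 + 2·0 + 2·0 + 2·0 + 2·3 = 0
  col t1: 3·0 + 2·0 + 2·2 + 2·-2 + 2·0 = 0
  col t2: 3·0 + 2·0 + 2·4 + 2·0 + 2·-4 = 0
  col t3: 3·0 + 2·0 + 2·0 + 2·2 + 2·-2 = 0
  col t4: 3·0 + 2·2 + 2·0 + 2·-2 + 2·0 = 0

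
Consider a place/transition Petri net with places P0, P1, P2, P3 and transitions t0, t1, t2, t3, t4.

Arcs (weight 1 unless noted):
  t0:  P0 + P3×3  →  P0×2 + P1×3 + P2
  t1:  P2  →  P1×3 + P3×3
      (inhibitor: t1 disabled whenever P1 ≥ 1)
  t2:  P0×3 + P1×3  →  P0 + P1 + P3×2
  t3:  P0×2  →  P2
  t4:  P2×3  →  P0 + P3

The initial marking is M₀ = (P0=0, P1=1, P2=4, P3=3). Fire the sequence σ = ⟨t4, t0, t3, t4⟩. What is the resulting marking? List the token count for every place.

step 1: fire t4:  (P0=0, P1=1, P2=4, P3=3) → (P0=1, P1=1, P2=1, P3=4)
step 2: fire t0:  (P0=1, P1=1, P2=1, P3=4) → (P0=2, P1=4, P2=2, P3=1)
step 3: fire t3:  (P0=2, P1=4, P2=2, P3=1) → (P0=0, P1=4, P2=3, P3=1)
step 4: fire t4:  (P0=0, P1=4, P2=3, P3=1) → (P0=1, P1=4, P2=0, P3=2)

(P0=1, P1=4, P2=0, P3=2)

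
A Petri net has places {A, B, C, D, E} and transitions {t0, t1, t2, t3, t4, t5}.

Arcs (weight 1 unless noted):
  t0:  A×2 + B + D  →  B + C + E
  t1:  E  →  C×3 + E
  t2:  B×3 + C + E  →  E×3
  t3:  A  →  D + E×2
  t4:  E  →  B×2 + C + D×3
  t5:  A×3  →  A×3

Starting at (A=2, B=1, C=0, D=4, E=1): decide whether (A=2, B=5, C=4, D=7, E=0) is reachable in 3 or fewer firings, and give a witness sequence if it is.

depth 0: 1 marking
depth 1: 5 markings reached so far
depth 2: 12 markings reached so far
depth 3: 24 markings reached so far
target is not among the 24 markings reachable within 3 steps

NO — not reachable within 3 firings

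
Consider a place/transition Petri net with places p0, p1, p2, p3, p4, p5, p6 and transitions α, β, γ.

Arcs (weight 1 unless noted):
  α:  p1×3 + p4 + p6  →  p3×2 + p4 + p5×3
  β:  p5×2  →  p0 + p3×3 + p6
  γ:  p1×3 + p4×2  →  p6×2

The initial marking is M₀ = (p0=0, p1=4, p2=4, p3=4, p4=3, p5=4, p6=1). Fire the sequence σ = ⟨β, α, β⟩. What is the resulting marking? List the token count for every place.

step 1: fire β:  (p0=0, p1=4, p2=4, p3=4, p4=3, p5=4, p6=1) → (p0=1, p1=4, p2=4, p3=7, p4=3, p5=2, p6=2)
step 2: fire α:  (p0=1, p1=4, p2=4, p3=7, p4=3, p5=2, p6=2) → (p0=1, p1=1, p2=4, p3=9, p4=3, p5=5, p6=1)
step 3: fire β:  (p0=1, p1=1, p2=4, p3=9, p4=3, p5=5, p6=1) → (p0=2, p1=1, p2=4, p3=12, p4=3, p5=3, p6=2)

(p0=2, p1=1, p2=4, p3=12, p4=3, p5=3, p6=2)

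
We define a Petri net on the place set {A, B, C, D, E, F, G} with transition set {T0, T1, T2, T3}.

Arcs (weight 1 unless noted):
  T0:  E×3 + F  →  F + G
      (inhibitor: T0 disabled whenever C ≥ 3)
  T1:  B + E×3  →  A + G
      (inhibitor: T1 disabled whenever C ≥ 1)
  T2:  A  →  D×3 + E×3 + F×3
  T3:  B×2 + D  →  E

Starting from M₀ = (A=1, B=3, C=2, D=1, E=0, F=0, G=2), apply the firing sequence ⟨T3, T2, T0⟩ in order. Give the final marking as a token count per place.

step 1: fire T3:  (A=1, B=3, C=2, D=1, E=0, F=0, G=2) → (A=1, B=1, C=2, D=0, E=1, F=0, G=2)
step 2: fire T2:  (A=1, B=1, C=2, D=0, E=1, F=0, G=2) → (A=0, B=1, C=2, D=3, E=4, F=3, G=2)
step 3: fire T0:  (A=0, B=1, C=2, D=3, E=4, F=3, G=2) → (A=0, B=1, C=2, D=3, E=1, F=3, G=3)

(A=0, B=1, C=2, D=3, E=1, F=3, G=3)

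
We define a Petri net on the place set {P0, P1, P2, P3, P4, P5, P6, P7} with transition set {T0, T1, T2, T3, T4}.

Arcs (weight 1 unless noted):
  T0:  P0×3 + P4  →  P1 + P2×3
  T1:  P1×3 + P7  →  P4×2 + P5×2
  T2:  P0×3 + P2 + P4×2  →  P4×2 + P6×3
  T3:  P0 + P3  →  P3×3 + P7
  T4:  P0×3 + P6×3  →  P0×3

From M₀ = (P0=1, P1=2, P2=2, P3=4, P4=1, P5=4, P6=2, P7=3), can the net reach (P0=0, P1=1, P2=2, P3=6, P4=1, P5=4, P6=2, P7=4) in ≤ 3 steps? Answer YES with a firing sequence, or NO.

depth 0: 1 marking
depth 1: 2 markings reached so far
depth 2: 2 markings reached so far
(frontier empty at depth 2; search complete)
target is not among the 2 markings reachable within 3 steps

NO — not reachable within 3 firings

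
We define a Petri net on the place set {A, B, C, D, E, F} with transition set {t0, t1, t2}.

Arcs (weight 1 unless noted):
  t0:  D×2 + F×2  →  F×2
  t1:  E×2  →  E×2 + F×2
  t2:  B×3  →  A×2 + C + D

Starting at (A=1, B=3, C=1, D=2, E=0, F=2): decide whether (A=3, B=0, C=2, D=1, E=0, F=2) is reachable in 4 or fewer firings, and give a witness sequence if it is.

YES — reachable via ⟨t0, t2⟩ (2 firings)

step 1: fire t0:  (A=1, B=3, C=1, D=2, E=0, F=2) → (A=1, B=3, C=1, D=0, E=0, F=2)
step 2: fire t2:  (A=1, B=3, C=1, D=0, E=0, F=2) → (A=3, B=0, C=2, D=1, E=0, F=2)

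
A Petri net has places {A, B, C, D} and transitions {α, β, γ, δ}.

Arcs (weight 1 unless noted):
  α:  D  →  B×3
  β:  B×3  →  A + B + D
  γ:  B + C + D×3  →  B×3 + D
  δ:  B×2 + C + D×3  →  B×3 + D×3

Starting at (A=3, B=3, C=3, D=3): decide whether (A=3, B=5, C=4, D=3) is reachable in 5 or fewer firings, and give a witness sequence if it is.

NO — not reachable within 5 firings

depth 0: 1 marking
depth 1: 5 markings reached so far
depth 2: 13 markings reached so far
depth 3: 26 markings reached so far
depth 4: 43 markings reached so far
depth 5: 64 markings reached so far
target is not among the 64 markings reachable within 5 steps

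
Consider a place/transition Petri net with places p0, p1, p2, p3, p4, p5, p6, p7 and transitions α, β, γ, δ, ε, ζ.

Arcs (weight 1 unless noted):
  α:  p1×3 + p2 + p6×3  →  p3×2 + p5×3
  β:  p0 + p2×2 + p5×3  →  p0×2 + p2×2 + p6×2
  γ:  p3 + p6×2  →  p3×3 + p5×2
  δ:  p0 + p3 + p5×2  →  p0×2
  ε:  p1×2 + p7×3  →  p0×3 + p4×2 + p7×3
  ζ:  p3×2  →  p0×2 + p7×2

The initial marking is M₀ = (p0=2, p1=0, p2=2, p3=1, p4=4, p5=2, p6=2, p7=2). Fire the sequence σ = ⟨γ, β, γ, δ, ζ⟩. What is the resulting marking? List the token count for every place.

step 1: fire γ:  (p0=2, p1=0, p2=2, p3=1, p4=4, p5=2, p6=2, p7=2) → (p0=2, p1=0, p2=2, p3=3, p4=4, p5=4, p6=0, p7=2)
step 2: fire β:  (p0=2, p1=0, p2=2, p3=3, p4=4, p5=4, p6=0, p7=2) → (p0=3, p1=0, p2=2, p3=3, p4=4, p5=1, p6=2, p7=2)
step 3: fire γ:  (p0=3, p1=0, p2=2, p3=3, p4=4, p5=1, p6=2, p7=2) → (p0=3, p1=0, p2=2, p3=5, p4=4, p5=3, p6=0, p7=2)
step 4: fire δ:  (p0=3, p1=0, p2=2, p3=5, p4=4, p5=3, p6=0, p7=2) → (p0=4, p1=0, p2=2, p3=4, p4=4, p5=1, p6=0, p7=2)
step 5: fire ζ:  (p0=4, p1=0, p2=2, p3=4, p4=4, p5=1, p6=0, p7=2) → (p0=6, p1=0, p2=2, p3=2, p4=4, p5=1, p6=0, p7=4)

(p0=6, p1=0, p2=2, p3=2, p4=4, p5=1, p6=0, p7=4)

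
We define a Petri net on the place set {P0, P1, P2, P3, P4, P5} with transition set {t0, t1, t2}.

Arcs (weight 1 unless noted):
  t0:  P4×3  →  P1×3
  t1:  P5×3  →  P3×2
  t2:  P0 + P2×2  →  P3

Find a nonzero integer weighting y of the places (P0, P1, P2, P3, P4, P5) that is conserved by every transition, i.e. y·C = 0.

Incidence matrix C (rows=places, cols=transitions):
       t0   t1   t2
   P0   0    0   -1
   P1   3    0    0
   P2   0    0   -2
   P3   0    2    1
   P4  -3    0    0
   P5   0   -3    0

Candidate y = [2, 0, -1, 0, 0, 0]; check y·C column-wise:
  col t0: 2·0 + 0·3 + -1·0 + 0·-3 = 0
  col t1: 2·0 + -1·0 + 0·2 + 0·-3 = 0
  col t2: 2·-1 + -1·-2 + 0·1 = 0

y = (P0:2, P1:0, P2:-1, P3:0, P4:0, P5:0)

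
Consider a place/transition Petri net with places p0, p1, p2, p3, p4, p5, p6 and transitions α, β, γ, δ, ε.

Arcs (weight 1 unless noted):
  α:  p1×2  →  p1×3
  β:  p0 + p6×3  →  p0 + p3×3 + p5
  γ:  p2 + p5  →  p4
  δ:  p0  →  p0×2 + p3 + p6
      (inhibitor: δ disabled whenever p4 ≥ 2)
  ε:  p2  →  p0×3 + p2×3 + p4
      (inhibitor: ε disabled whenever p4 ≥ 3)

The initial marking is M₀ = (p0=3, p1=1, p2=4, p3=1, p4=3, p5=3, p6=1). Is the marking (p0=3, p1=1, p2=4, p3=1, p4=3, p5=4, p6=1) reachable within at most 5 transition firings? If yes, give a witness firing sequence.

depth 0: 1 marking
depth 1: 2 markings reached so far
depth 2: 3 markings reached so far
depth 3: 4 markings reached so far
depth 4: 4 markings reached so far
(frontier empty at depth 4; search complete)
target is not among the 4 markings reachable within 5 steps

NO — not reachable within 5 firings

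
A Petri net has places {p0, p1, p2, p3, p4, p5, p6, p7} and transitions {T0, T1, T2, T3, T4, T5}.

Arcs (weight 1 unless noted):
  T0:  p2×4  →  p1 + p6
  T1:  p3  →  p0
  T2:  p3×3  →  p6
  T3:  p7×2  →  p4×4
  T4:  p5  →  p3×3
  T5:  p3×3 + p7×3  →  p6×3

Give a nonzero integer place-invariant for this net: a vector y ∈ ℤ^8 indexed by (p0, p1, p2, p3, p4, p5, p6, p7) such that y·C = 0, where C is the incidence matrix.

y = (p0:0, p1:4, p2:1, p3:0, p4:0, p5:0, p6:0, p7:0)

Incidence matrix C (rows=places, cols=transitions):
       T0   T1   T2   T3   T4   T5
   p0   0    1    0    0    0    0
   p1   1    0    0    0    0    0
   p2  -4    0    0    0    0    0
   p3   0   -1   -3    0    3   -3
   p4   0    0    0    4    0    0
   p5   0    0    0    0   -1    0
   p6   1    0    1    0    0    3
   p7   0    0    0   -2    0   -3

Candidate y = [0, 4, 1, 0, 0, 0, 0, 0]; check y·C column-wise:
  col T0: 4·1 + 1·-4 + 0·1 = 0
  col T1: 0·1 + 4·0 + 1·0 + 0·-1 = 0
  col T2: 4·0 + 1·0 + 0·-3 + 0·1 = 0
  col T3: 4·0 + 1·0 + 0·4 + 0·-2 = 0
  col T4: 4·0 + 1·0 + 0·3 + 0·-1 = 0
  col T5: 4·0 + 1·0 + 0·-3 + 0·3 + 0·-3 = 0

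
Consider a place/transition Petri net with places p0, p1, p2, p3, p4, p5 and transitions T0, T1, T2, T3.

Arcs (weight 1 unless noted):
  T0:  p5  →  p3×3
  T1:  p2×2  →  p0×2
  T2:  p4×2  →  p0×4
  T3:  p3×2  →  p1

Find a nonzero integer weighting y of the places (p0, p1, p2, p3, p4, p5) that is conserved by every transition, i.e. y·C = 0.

Incidence matrix C (rows=places, cols=transitions):
       T0   T1   T2   T3
   p0   0    2    4    0
   p1   0    0    0    1
   p2   0   -2    0    0
   p3   3    0    0   -2
   p4   0    0   -2    0
   p5  -1    0    0    0

Candidate y = [1, 0, 1, 0, 2, 0]; check y·C column-wise:
  col T0: 1·0 + 1·0 + 0·3 + 2·0 + 0·-1 = 0
  col T1: 1·2 + 1·-2 + 2·0 = 0
  col T2: 1·4 + 1·0 + 2·-2 = 0
  col T3: 1·0 + 0·1 + 1·0 + 0·-2 + 2·0 = 0

y = (p0:1, p1:0, p2:1, p3:0, p4:2, p5:0)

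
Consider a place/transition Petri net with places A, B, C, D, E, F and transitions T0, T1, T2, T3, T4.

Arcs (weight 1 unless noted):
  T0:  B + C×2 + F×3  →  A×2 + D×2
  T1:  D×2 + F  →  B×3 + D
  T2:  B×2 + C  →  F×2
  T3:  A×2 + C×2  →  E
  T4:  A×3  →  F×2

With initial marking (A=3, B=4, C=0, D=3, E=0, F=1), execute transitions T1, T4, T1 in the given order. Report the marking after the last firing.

step 1: fire T1:  (A=3, B=4, C=0, D=3, E=0, F=1) → (A=3, B=7, C=0, D=2, E=0, F=0)
step 2: fire T4:  (A=3, B=7, C=0, D=2, E=0, F=0) → (A=0, B=7, C=0, D=2, E=0, F=2)
step 3: fire T1:  (A=0, B=7, C=0, D=2, E=0, F=2) → (A=0, B=10, C=0, D=1, E=0, F=1)

(A=0, B=10, C=0, D=1, E=0, F=1)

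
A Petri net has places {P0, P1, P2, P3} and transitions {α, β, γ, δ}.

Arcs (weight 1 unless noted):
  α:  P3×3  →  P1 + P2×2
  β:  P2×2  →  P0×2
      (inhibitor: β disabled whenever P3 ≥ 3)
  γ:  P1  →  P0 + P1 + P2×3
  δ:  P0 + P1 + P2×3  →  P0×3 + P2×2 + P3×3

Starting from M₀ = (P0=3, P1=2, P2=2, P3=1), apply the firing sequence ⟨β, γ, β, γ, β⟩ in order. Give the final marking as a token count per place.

(P0=11, P1=2, P2=2, P3=1)

step 1: fire β:  (P0=3, P1=2, P2=2, P3=1) → (P0=5, P1=2, P2=0, P3=1)
step 2: fire γ:  (P0=5, P1=2, P2=0, P3=1) → (P0=6, P1=2, P2=3, P3=1)
step 3: fire β:  (P0=6, P1=2, P2=3, P3=1) → (P0=8, P1=2, P2=1, P3=1)
step 4: fire γ:  (P0=8, P1=2, P2=1, P3=1) → (P0=9, P1=2, P2=4, P3=1)
step 5: fire β:  (P0=9, P1=2, P2=4, P3=1) → (P0=11, P1=2, P2=2, P3=1)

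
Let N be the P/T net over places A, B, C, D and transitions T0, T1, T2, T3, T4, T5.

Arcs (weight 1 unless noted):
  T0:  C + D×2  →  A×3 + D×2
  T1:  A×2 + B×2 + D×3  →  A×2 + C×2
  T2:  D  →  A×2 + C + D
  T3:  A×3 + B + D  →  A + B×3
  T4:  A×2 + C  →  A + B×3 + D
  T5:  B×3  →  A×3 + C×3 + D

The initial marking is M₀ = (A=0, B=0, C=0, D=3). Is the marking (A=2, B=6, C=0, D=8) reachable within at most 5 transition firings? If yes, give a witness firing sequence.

depth 0: 1 marking
depth 1: 2 markings reached so far
depth 2: 5 markings reached so far
depth 3: 9 markings reached so far
depth 4: 20 markings reached so far
depth 5: 42 markings reached so far
target is not among the 42 markings reachable within 5 steps

NO — not reachable within 5 firings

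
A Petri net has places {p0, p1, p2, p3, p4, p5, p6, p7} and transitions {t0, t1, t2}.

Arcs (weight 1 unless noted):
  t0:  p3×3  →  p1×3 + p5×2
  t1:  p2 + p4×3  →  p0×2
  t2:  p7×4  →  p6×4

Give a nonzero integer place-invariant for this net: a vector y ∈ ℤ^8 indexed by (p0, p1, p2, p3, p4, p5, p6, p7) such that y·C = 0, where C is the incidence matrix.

Incidence matrix C (rows=places, cols=transitions):
       t0   t1   t2
   p0   0    2    0
   p1   3    0    0
   p2   0   -1    0
   p3  -3    0    0
   p4   0   -3    0
   p5   2    0    0
   p6   0    0    4
   p7   0    0   -4

Candidate y = [1, 0, 2, 0, 0, 0, 0, 0]; check y·C column-wise:
  col t0: 1·0 + 0·3 + 2·0 + 0·-3 + 0·2 = 0
  col t1: 1·2 + 2·-1 + 0·-3 = 0
  col t2: 1·0 + 2·0 + 0·4 + 0·-4 = 0

y = (p0:1, p1:0, p2:2, p3:0, p4:0, p5:0, p6:0, p7:0)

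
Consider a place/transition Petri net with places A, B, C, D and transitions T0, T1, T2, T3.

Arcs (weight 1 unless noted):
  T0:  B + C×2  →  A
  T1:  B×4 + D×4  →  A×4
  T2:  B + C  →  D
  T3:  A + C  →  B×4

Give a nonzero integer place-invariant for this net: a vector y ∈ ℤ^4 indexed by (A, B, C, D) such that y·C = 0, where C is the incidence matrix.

Incidence matrix C (rows=places, cols=transitions):
       T0   T1   T2   T3
    A   1    4    0   -1
    B  -1   -4   -1    4
    C  -2    0   -1   -1
    D   0   -4    1    0

Candidate y = [3, 1, 1, 2]; check y·C column-wise:
  col T0: 3·1 + 1·-1 + 1·-2 + 2·0 = 0
  col T1: 3·4 + 1·-4 + 1·0 + 2·-4 = 0
  col T2: 3·0 + 1·-1 + 1·-1 + 2·1 = 0
  col T3: 3·-1 + 1·4 + 1·-1 + 2·0 = 0

y = (A:3, B:1, C:1, D:2)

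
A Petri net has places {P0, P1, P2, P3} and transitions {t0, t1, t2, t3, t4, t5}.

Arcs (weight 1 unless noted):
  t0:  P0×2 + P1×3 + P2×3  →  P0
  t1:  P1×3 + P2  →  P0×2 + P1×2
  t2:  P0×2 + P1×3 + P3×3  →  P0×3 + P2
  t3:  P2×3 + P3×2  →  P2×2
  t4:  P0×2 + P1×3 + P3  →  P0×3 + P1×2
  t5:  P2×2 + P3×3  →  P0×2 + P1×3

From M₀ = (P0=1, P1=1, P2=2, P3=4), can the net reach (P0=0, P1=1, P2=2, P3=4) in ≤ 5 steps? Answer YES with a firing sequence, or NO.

NO — not reachable within 5 firings

depth 0: 1 marking
depth 1: 2 markings reached so far
depth 2: 3 markings reached so far
depth 3: 3 markings reached so far
(frontier empty at depth 3; search complete)
target is not among the 3 markings reachable within 5 steps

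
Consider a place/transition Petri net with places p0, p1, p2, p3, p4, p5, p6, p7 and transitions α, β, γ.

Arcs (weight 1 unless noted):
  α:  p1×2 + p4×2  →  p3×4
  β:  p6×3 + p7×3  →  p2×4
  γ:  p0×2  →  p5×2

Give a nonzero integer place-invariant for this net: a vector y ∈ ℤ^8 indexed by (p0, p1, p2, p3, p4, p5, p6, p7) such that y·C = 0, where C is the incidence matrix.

Incidence matrix C (rows=places, cols=transitions):
        α    β    γ
   p0   0    0   -2
   p1  -2    0    0
   p2   0    4    0
   p3   4    0    0
   p4  -2    0    0
   p5   0    0    2
   p6   0   -3    0
   p7   0   -3    0

Candidate y = [0, 2, 0, 1, 0, 0, 0, 0]; check y·C column-wise:
  col α: 2·-2 + 1·4 + 0·-2 = 0
  col β: 2·0 + 0·4 + 1·0 + 0·-3 + 0·-3 = 0
  col γ: 0·-2 + 2·0 + 1·0 + 0·2 = 0

y = (p0:0, p1:2, p2:0, p3:1, p4:0, p5:0, p6:0, p7:0)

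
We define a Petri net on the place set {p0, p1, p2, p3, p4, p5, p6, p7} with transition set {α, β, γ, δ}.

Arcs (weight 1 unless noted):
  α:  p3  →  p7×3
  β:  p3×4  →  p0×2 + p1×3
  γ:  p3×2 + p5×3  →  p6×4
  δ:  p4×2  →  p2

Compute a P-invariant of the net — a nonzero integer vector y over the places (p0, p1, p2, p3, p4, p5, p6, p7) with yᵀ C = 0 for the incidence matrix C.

y = (p0:3, p1:-2, p2:0, p3:0, p4:0, p5:0, p6:0, p7:0)

Incidence matrix C (rows=places, cols=transitions):
        α    β    γ    δ
   p0   0    2    0    0
   p1   0    3    0    0
   p2   0    0    0    1
   p3  -1   -4   -2    0
   p4   0    0    0   -2
   p5   0    0   -3    0
   p6   0    0    4    0
   p7   3    0    0    0

Candidate y = [3, -2, 0, 0, 0, 0, 0, 0]; check y·C column-wise:
  col α: 3·0 + -2·0 + 0·-1 + 0·3 = 0
  col β: 3·2 + -2·3 + 0·-4 = 0
  col γ: 3·0 + -2·0 + 0·-2 + 0·-3 + 0·4 = 0
  col δ: 3·0 + -2·0 + 0·1 + 0·-2 = 0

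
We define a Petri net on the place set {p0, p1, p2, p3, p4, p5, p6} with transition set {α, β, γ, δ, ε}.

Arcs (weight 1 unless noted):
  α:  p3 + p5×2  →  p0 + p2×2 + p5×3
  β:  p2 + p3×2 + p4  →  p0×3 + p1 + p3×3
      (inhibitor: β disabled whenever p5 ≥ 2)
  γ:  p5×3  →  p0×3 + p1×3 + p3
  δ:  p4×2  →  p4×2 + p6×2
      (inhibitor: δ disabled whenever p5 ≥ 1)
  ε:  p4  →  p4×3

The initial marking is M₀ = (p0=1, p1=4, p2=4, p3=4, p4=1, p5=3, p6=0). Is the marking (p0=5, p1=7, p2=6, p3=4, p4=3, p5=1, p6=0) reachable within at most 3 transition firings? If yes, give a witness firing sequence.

step 1: fire α:  (p0=1, p1=4, p2=4, p3=4, p4=1, p5=3, p6=0) → (p0=2, p1=4, p2=6, p3=3, p4=1, p5=4, p6=0)
step 2: fire γ:  (p0=2, p1=4, p2=6, p3=3, p4=1, p5=4, p6=0) → (p0=5, p1=7, p2=6, p3=4, p4=1, p5=1, p6=0)
step 3: fire ε:  (p0=5, p1=7, p2=6, p3=4, p4=1, p5=1, p6=0) → (p0=5, p1=7, p2=6, p3=4, p4=3, p5=1, p6=0)

YES — reachable via ⟨α, γ, ε⟩ (3 firings)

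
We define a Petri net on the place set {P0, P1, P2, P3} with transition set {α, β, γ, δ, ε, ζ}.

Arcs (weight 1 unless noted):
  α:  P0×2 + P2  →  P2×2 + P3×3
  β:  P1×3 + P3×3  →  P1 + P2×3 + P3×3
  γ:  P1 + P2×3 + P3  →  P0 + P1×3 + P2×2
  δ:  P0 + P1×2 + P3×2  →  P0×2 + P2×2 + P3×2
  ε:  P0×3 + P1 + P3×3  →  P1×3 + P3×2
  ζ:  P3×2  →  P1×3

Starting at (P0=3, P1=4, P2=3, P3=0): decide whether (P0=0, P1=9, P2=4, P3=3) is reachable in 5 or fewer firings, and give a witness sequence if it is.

step 1: fire α:  (P0=3, P1=4, P2=3, P3=0) → (P0=1, P1=4, P2=4, P3=3)
step 2: fire γ:  (P0=1, P1=4, P2=4, P3=3) → (P0=2, P1=6, P2=3, P3=2)
step 3: fire α:  (P0=2, P1=6, P2=3, P3=2) → (P0=0, P1=6, P2=4, P3=5)
step 4: fire ζ:  (P0=0, P1=6, P2=4, P3=5) → (P0=0, P1=9, P2=4, P3=3)

YES — reachable via ⟨α, γ, α, ζ⟩ (4 firings)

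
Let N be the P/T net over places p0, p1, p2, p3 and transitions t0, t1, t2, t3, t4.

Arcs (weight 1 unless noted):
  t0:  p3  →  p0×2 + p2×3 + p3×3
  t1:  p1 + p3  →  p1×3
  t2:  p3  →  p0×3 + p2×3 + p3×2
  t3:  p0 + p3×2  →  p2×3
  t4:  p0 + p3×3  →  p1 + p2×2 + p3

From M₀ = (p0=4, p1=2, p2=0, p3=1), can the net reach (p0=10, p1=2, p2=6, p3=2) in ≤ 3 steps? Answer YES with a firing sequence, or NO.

depth 0: 1 marking
depth 1: 4 markings reached so far
depth 2: 12 markings reached so far
depth 3: 29 markings reached so far
target is not among the 29 markings reachable within 3 steps

NO — not reachable within 3 firings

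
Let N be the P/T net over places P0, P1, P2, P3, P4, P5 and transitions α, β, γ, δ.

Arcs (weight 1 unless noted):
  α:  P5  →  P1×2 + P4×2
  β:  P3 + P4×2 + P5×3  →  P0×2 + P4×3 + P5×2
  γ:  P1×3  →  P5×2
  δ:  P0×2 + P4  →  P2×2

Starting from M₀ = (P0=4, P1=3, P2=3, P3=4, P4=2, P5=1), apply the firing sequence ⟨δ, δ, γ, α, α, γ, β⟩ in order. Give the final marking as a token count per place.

(P0=2, P1=1, P2=7, P3=3, P4=5, P5=2)

step 1: fire δ:  (P0=4, P1=3, P2=3, P3=4, P4=2, P5=1) → (P0=2, P1=3, P2=5, P3=4, P4=1, P5=1)
step 2: fire δ:  (P0=2, P1=3, P2=5, P3=4, P4=1, P5=1) → (P0=0, P1=3, P2=7, P3=4, P4=0, P5=1)
step 3: fire γ:  (P0=0, P1=3, P2=7, P3=4, P4=0, P5=1) → (P0=0, P1=0, P2=7, P3=4, P4=0, P5=3)
step 4: fire α:  (P0=0, P1=0, P2=7, P3=4, P4=0, P5=3) → (P0=0, P1=2, P2=7, P3=4, P4=2, P5=2)
step 5: fire α:  (P0=0, P1=2, P2=7, P3=4, P4=2, P5=2) → (P0=0, P1=4, P2=7, P3=4, P4=4, P5=1)
step 6: fire γ:  (P0=0, P1=4, P2=7, P3=4, P4=4, P5=1) → (P0=0, P1=1, P2=7, P3=4, P4=4, P5=3)
step 7: fire β:  (P0=0, P1=1, P2=7, P3=4, P4=4, P5=3) → (P0=2, P1=1, P2=7, P3=3, P4=5, P5=2)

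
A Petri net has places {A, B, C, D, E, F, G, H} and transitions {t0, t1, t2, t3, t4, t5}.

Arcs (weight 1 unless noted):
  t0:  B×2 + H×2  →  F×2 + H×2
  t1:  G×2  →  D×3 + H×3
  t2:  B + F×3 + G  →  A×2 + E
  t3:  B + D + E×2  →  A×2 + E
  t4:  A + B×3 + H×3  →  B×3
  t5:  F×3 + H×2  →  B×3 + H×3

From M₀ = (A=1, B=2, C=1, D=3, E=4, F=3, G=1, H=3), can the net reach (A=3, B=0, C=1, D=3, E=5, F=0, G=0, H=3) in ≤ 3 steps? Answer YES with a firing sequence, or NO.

NO — not reachable within 3 firings

depth 0: 1 marking
depth 1: 5 markings reached so far
depth 2: 10 markings reached so far
depth 3: 15 markings reached so far
target is not among the 15 markings reachable within 3 steps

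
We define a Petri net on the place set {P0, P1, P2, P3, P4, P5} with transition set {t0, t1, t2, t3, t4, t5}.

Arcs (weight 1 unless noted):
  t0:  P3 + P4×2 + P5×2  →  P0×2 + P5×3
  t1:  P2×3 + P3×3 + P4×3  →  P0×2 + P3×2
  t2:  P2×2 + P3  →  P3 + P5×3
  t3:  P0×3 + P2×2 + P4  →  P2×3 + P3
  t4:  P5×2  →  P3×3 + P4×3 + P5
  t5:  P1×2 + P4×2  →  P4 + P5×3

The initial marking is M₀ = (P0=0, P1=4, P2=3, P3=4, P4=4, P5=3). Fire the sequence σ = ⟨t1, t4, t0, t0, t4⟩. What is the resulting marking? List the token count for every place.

step 1: fire t1:  (P0=0, P1=4, P2=3, P3=4, P4=4, P5=3) → (P0=2, P1=4, P2=0, P3=3, P4=1, P5=3)
step 2: fire t4:  (P0=2, P1=4, P2=0, P3=3, P4=1, P5=3) → (P0=2, P1=4, P2=0, P3=6, P4=4, P5=2)
step 3: fire t0:  (P0=2, P1=4, P2=0, P3=6, P4=4, P5=2) → (P0=4, P1=4, P2=0, P3=5, P4=2, P5=3)
step 4: fire t0:  (P0=4, P1=4, P2=0, P3=5, P4=2, P5=3) → (P0=6, P1=4, P2=0, P3=4, P4=0, P5=4)
step 5: fire t4:  (P0=6, P1=4, P2=0, P3=4, P4=0, P5=4) → (P0=6, P1=4, P2=0, P3=7, P4=3, P5=3)

(P0=6, P1=4, P2=0, P3=7, P4=3, P5=3)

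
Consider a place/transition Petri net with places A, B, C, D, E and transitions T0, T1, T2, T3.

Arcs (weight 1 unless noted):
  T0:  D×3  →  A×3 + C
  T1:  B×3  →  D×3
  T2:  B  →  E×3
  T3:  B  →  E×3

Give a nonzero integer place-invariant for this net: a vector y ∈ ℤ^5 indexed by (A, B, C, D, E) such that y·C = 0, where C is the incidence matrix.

y = (A:1, B:0, C:-3, D:0, E:0)

Incidence matrix C (rows=places, cols=transitions):
       T0   T1   T2   T3
    A   3    0    0    0
    B   0   -3   -1   -1
    C   1    0    0    0
    D  -3    3    0    0
    E   0    0    3    3

Candidate y = [1, 0, -3, 0, 0]; check y·C column-wise:
  col T0: 1·3 + -3·1 + 0·-3 = 0
  col T1: 1·0 + 0·-3 + -3·0 + 0·3 = 0
  col T2: 1·0 + 0·-1 + -3·0 + 0·3 = 0
  col T3: 1·0 + 0·-1 + -3·0 + 0·3 = 0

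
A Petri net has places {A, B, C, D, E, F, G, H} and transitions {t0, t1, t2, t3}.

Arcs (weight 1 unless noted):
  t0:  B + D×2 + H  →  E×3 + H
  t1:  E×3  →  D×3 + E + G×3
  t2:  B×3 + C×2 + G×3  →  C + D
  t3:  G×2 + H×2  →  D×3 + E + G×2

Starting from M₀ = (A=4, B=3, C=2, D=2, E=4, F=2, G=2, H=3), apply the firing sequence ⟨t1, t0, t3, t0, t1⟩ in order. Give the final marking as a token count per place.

(A=4, B=1, C=2, D=7, E=7, F=2, G=8, H=1)

step 1: fire t1:  (A=4, B=3, C=2, D=2, E=4, F=2, G=2, H=3) → (A=4, B=3, C=2, D=5, E=2, F=2, G=5, H=3)
step 2: fire t0:  (A=4, B=3, C=2, D=5, E=2, F=2, G=5, H=3) → (A=4, B=2, C=2, D=3, E=5, F=2, G=5, H=3)
step 3: fire t3:  (A=4, B=2, C=2, D=3, E=5, F=2, G=5, H=3) → (A=4, B=2, C=2, D=6, E=6, F=2, G=5, H=1)
step 4: fire t0:  (A=4, B=2, C=2, D=6, E=6, F=2, G=5, H=1) → (A=4, B=1, C=2, D=4, E=9, F=2, G=5, H=1)
step 5: fire t1:  (A=4, B=1, C=2, D=4, E=9, F=2, G=5, H=1) → (A=4, B=1, C=2, D=7, E=7, F=2, G=8, H=1)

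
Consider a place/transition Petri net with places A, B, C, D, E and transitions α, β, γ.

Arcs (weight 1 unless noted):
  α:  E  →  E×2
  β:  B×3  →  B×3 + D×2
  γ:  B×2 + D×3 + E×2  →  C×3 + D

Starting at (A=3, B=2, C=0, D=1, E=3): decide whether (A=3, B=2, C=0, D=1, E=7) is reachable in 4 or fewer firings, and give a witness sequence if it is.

step 1: fire α:  (A=3, B=2, C=0, D=1, E=3) → (A=3, B=2, C=0, D=1, E=4)
step 2: fire α:  (A=3, B=2, C=0, D=1, E=4) → (A=3, B=2, C=0, D=1, E=5)
step 3: fire α:  (A=3, B=2, C=0, D=1, E=5) → (A=3, B=2, C=0, D=1, E=6)
step 4: fire α:  (A=3, B=2, C=0, D=1, E=6) → (A=3, B=2, C=0, D=1, E=7)

YES — reachable via ⟨α, α, α, α⟩ (4 firings)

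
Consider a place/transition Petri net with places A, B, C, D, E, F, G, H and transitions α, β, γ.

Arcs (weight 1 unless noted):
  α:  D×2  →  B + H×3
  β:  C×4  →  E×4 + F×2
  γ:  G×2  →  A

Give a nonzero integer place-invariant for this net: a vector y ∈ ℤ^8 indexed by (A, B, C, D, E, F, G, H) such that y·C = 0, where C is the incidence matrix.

y = (A:0, B:2, C:0, D:1, E:0, F:0, G:0, H:0)

Incidence matrix C (rows=places, cols=transitions):
        α    β    γ
    A   0    0    1
    B   1    0    0
    C   0   -4    0
    D  -2    0    0
    E   0    4    0
    F   0    2    0
    G   0    0   -2
    H   3    0    0

Candidate y = [0, 2, 0, 1, 0, 0, 0, 0]; check y·C column-wise:
  col α: 2·1 + 1·-2 + 0·3 = 0
  col β: 2·0 + 0·-4 + 1·0 + 0·4 + 0·2 = 0
  col γ: 0·1 + 2·0 + 1·0 + 0·-2 = 0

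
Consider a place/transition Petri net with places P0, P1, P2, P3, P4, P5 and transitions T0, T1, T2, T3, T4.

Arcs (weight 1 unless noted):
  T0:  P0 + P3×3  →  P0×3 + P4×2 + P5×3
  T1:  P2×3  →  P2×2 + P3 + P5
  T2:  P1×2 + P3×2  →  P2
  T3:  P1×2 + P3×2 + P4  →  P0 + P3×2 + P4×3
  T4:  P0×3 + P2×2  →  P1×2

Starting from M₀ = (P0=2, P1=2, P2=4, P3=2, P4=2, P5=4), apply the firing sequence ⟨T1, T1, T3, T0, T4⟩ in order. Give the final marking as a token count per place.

step 1: fire T1:  (P0=2, P1=2, P2=4, P3=2, P4=2, P5=4) → (P0=2, P1=2, P2=3, P3=3, P4=2, P5=5)
step 2: fire T1:  (P0=2, P1=2, P2=3, P3=3, P4=2, P5=5) → (P0=2, P1=2, P2=2, P3=4, P4=2, P5=6)
step 3: fire T3:  (P0=2, P1=2, P2=2, P3=4, P4=2, P5=6) → (P0=3, P1=0, P2=2, P3=4, P4=4, P5=6)
step 4: fire T0:  (P0=3, P1=0, P2=2, P3=4, P4=4, P5=6) → (P0=5, P1=0, P2=2, P3=1, P4=6, P5=9)
step 5: fire T4:  (P0=5, P1=0, P2=2, P3=1, P4=6, P5=9) → (P0=2, P1=2, P2=0, P3=1, P4=6, P5=9)

(P0=2, P1=2, P2=0, P3=1, P4=6, P5=9)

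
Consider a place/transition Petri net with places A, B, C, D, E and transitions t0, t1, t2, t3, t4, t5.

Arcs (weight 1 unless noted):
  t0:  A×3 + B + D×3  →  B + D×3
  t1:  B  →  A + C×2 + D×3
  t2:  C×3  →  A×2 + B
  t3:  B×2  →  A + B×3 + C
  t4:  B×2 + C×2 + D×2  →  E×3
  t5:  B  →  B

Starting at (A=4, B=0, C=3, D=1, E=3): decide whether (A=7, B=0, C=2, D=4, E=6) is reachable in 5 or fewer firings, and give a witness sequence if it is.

depth 0: 1 marking
depth 1: 2 markings reached so far
depth 2: 3 markings reached so far
depth 3: 3 markings reached so far
(frontier empty at depth 3; search complete)
target is not among the 3 markings reachable within 5 steps

NO — not reachable within 5 firings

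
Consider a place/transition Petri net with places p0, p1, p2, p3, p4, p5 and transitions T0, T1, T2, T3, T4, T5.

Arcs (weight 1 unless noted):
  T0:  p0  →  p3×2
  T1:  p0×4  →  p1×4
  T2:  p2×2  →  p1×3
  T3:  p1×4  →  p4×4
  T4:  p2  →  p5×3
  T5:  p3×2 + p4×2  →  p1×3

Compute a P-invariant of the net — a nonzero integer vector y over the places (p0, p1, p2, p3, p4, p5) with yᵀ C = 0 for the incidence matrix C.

Incidence matrix C (rows=places, cols=transitions):
       T0   T1   T2   T3   T4   T5
   p0  -1   -4    0    0    0    0
   p1   0    4    3   -4    0    3
   p2   0    0   -2    0   -1    0
   p3   2    0    0    0    0   -2
   p4   0    0    0    4    0   -2
   p5   0    0    0    0    3    0

Candidate y = [2, 2, 3, 1, 2, 1]; check y·C column-wise:
  col T0: 2·-1 + 2·0 + 3·0 + 1·2 + 2·0 + 1·0 = 0
  col T1: 2·-4 + 2·4 + 3·0 + 1·0 + 2·0 + 1·0 = 0
  col T2: 2·0 + 2·3 + 3·-2 + 1·0 + 2·0 + 1·0 = 0
  col T3: 2·0 + 2·-4 + 3·0 + 1·0 + 2·4 + 1·0 = 0
  col T4: 2·0 + 2·0 + 3·-1 + 1·0 + 2·0 + 1·3 = 0
  col T5: 2·0 + 2·3 + 3·0 + 1·-2 + 2·-2 + 1·0 = 0

y = (p0:2, p1:2, p2:3, p3:1, p4:2, p5:1)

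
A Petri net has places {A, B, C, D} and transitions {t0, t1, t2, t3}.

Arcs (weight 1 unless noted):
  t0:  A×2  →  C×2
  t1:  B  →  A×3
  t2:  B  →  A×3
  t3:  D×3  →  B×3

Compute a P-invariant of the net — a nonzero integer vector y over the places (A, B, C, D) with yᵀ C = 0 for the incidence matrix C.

y = (A:1, B:3, C:1, D:3)

Incidence matrix C (rows=places, cols=transitions):
       t0   t1   t2   t3
    A  -2    3    3    0
    B   0   -1   -1    3
    C   2    0    0    0
    D   0    0    0   -3

Candidate y = [1, 3, 1, 3]; check y·C column-wise:
  col t0: 1·-2 + 3·0 + 1·2 + 3·0 = 0
  col t1: 1·3 + 3·-1 + 1·0 + 3·0 = 0
  col t2: 1·3 + 3·-1 + 1·0 + 3·0 = 0
  col t3: 1·0 + 3·3 + 1·0 + 3·-3 = 0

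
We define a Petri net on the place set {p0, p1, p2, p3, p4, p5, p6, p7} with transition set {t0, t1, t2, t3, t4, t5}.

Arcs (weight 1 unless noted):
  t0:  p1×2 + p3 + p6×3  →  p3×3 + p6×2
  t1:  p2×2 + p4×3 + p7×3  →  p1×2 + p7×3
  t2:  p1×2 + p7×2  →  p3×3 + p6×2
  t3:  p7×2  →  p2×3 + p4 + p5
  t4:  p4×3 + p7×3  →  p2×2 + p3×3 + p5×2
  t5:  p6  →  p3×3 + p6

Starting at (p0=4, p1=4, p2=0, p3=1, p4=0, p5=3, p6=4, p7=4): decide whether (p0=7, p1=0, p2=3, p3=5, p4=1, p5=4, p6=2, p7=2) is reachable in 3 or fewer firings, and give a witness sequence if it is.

depth 0: 1 marking
depth 1: 5 markings reached so far
depth 2: 15 markings reached so far
depth 3: 28 markings reached so far
target is not among the 28 markings reachable within 3 steps

NO — not reachable within 3 firings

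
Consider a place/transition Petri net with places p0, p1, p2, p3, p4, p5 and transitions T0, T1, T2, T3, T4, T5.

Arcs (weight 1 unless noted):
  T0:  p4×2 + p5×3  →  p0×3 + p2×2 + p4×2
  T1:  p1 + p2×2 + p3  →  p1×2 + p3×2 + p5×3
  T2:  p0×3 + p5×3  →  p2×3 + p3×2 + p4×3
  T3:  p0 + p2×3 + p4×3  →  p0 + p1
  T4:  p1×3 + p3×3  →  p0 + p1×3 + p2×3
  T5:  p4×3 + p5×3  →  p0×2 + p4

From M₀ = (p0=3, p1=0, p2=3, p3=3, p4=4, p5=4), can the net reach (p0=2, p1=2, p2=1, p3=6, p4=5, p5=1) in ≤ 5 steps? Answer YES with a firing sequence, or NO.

NO — not reachable within 5 firings

depth 0: 1 marking
depth 1: 5 markings reached so far
depth 2: 7 markings reached so far
depth 3: 9 markings reached so far
depth 4: 11 markings reached so far
depth 5: 13 markings reached so far
target is not among the 13 markings reachable within 5 steps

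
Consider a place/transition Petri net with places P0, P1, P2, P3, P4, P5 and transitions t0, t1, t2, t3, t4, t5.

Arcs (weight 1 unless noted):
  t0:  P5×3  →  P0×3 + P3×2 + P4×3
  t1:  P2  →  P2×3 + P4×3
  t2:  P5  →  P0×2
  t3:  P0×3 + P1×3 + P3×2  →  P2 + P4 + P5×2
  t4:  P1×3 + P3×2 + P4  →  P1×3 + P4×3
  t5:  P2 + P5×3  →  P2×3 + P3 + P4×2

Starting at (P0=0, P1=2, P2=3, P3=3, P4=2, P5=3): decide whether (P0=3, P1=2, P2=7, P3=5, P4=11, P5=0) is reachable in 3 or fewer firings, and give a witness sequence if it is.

YES — reachable via ⟨t0, t1, t1⟩ (3 firings)

step 1: fire t0:  (P0=0, P1=2, P2=3, P3=3, P4=2, P5=3) → (P0=3, P1=2, P2=3, P3=5, P4=5, P5=0)
step 2: fire t1:  (P0=3, P1=2, P2=3, P3=5, P4=5, P5=0) → (P0=3, P1=2, P2=5, P3=5, P4=8, P5=0)
step 3: fire t1:  (P0=3, P1=2, P2=5, P3=5, P4=8, P5=0) → (P0=3, P1=2, P2=7, P3=5, P4=11, P5=0)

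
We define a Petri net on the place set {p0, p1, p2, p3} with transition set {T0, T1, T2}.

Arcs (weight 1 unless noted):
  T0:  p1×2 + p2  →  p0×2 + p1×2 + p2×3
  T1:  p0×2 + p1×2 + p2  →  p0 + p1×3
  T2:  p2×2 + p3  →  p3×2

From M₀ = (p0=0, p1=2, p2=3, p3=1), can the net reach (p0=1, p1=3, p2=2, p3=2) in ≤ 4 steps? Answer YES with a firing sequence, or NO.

YES — reachable via ⟨T0, T1, T2⟩ (3 firings)

step 1: fire T0:  (p0=0, p1=2, p2=3, p3=1) → (p0=2, p1=2, p2=5, p3=1)
step 2: fire T1:  (p0=2, p1=2, p2=5, p3=1) → (p0=1, p1=3, p2=4, p3=1)
step 3: fire T2:  (p0=1, p1=3, p2=4, p3=1) → (p0=1, p1=3, p2=2, p3=2)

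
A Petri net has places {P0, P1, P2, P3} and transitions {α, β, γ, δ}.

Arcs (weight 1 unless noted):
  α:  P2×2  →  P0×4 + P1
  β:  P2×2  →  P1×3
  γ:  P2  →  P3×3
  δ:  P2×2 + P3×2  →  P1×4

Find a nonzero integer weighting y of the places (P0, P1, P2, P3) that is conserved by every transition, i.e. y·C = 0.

Incidence matrix C (rows=places, cols=transitions):
        α    β    γ    δ
   P0   4    0    0    0
   P1   1    3    0    4
   P2  -2   -2   -1   -2
   P3   0    0    3   -2

Candidate y = [1, 2, 3, 1]; check y·C column-wise:
  col α: 1·4 + 2·1 + 3·-2 + 1·0 = 0
  col β: 1·0 + 2·3 + 3·-2 + 1·0 = 0
  col γ: 1·0 + 2·0 + 3·-1 + 1·3 = 0
  col δ: 1·0 + 2·4 + 3·-2 + 1·-2 = 0

y = (P0:1, P1:2, P2:3, P3:1)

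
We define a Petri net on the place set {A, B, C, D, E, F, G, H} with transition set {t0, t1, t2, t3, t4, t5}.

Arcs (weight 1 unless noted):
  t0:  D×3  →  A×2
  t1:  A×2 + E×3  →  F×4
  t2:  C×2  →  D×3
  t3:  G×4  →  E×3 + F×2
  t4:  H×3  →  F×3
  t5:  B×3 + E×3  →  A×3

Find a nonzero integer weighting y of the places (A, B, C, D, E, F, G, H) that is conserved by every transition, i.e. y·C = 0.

Incidence matrix C (rows=places, cols=transitions):
       t0   t1   t2   t3   t4   t5
    A   2   -2    0    0    0    3
    B   0    0    0    0    0   -3
    C   0    0   -2    0    0    0
    D  -3    0    3    0    0    0
    E   0   -3    0    3    0   -3
    F   0    4    0    2    3    0
    G   0    0    0   -4    0    0
    H   0    0    0    0   -3    0

Candidate y = [6, 10, 6, 4, -4, 0, -3, 0]; check y·C column-wise:
  col t0: 6·2 + 10·0 + 6·0 + 4·-3 + -4·0 + -3·0 = 0
  col t1: 6·-2 + 10·0 + 6·0 + 4·0 + -4·-3 + 0·4 + -3·0 = 0
  col t2: 6·0 + 10·0 + 6·-2 + 4·3 + -4·0 + -3·0 = 0
  col t3: 6·0 + 10·0 + 6·0 + 4·0 + -4·3 + 0·2 + -3·-4 = 0
  col t4: 6·0 + 10·0 + 6·0 + 4·0 + -4·0 + 0·3 + -3·0 + 0·-3 = 0
  col t5: 6·3 + 10·-3 + 6·0 + 4·0 + -4·-3 + -3·0 = 0

y = (A:6, B:10, C:6, D:4, E:-4, F:0, G:-3, H:0)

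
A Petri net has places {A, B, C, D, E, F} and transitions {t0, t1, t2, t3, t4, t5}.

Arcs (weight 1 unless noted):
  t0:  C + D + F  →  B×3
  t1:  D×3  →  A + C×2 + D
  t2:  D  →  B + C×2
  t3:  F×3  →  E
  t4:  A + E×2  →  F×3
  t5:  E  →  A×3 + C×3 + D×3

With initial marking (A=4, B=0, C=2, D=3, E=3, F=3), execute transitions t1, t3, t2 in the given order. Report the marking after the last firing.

step 1: fire t1:  (A=4, B=0, C=2, D=3, E=3, F=3) → (A=5, B=0, C=4, D=1, E=3, F=3)
step 2: fire t3:  (A=5, B=0, C=4, D=1, E=3, F=3) → (A=5, B=0, C=4, D=1, E=4, F=0)
step 3: fire t2:  (A=5, B=0, C=4, D=1, E=4, F=0) → (A=5, B=1, C=6, D=0, E=4, F=0)

(A=5, B=1, C=6, D=0, E=4, F=0)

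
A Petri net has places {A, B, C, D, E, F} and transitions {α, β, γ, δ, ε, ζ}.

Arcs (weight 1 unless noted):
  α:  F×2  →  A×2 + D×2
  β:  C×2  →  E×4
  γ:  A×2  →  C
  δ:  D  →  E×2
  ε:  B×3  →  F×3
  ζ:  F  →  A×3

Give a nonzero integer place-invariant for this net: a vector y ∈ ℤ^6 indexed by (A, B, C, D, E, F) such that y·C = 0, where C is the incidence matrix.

y = (A:1, B:3, C:2, D:2, E:1, F:3)

Incidence matrix C (rows=places, cols=transitions):
        α    β    γ    δ    ε    ζ
    A   2    0   -2    0    0    3
    B   0    0    0    0   -3    0
    C   0   -2    1    0    0    0
    D   2    0    0   -1    0    0
    E   0    4    0    2    0    0
    F  -2    0    0    0    3   -1

Candidate y = [1, 3, 2, 2, 1, 3]; check y·C column-wise:
  col α: 1·2 + 3·0 + 2·0 + 2·2 + 1·0 + 3·-2 = 0
  col β: 1·0 + 3·0 + 2·-2 + 2·0 + 1·4 + 3·0 = 0
  col γ: 1·-2 + 3·0 + 2·1 + 2·0 + 1·0 + 3·0 = 0
  col δ: 1·0 + 3·0 + 2·0 + 2·-1 + 1·2 + 3·0 = 0
  col ε: 1·0 + 3·-3 + 2·0 + 2·0 + 1·0 + 3·3 = 0
  col ζ: 1·3 + 3·0 + 2·0 + 2·0 + 1·0 + 3·-1 = 0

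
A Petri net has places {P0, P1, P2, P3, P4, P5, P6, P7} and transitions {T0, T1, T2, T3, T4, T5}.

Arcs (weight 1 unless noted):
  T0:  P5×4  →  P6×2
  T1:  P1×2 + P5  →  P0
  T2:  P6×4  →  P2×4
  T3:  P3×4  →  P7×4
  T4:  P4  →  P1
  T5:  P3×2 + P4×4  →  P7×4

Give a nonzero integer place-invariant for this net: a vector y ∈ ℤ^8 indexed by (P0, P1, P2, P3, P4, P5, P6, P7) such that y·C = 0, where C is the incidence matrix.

Incidence matrix C (rows=places, cols=transitions):
       T0   T1   T2   T3   T4   T5
   P0   0    1    0    0    0    0
   P1   0   -2    0    0    1    0
   P2   0    0    4    0    0    0
   P3   0    0    0   -4    0   -2
   P4   0    0    0    0   -1   -4
   P5  -4   -1    0    0    0    0
   P6   2    0   -4    0    0    0
   P7   0    0    0    4    0    4

Candidate y = [1, 0, 2, 0, 0, 1, 2, 0]; check y·C column-wise:
  col T0: 1·0 + 2·0 + 1·-4 + 2·2 = 0
  col T1: 1·1 + 0·-2 + 2·0 + 1·-1 + 2·0 = 0
  col T2: 1·0 + 2·4 + 1·0 + 2·-4 = 0
  col T3: 1·0 + 2·0 + 0·-4 + 1·0 + 2·0 + 0·4 = 0
  col T4: 1·0 + 0·1 + 2·0 + 0·-1 + 1·0 + 2·0 = 0
  col T5: 1·0 + 2·0 + 0·-2 + 0·-4 + 1·0 + 2·0 + 0·4 = 0

y = (P0:1, P1:0, P2:2, P3:0, P4:0, P5:1, P6:2, P7:0)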